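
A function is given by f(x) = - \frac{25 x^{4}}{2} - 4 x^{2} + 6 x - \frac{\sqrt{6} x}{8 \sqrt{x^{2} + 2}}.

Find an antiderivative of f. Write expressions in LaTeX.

An antiderivative is F(x) = \frac{\sqrt{2} \left(- 30 \sqrt{2} x^{5} - 16 \sqrt{2} x^{3} + 36 \sqrt{2} x^{2} - 3 \sqrt{3} \sqrt{x^{2} + 2} + 18 \sqrt{2}\right)}{24}.

Integrate term by term and add the pieces.
Check: d/dx[\frac{\sqrt{2} \left(- 30 \sqrt{2} x^{5} - 16 \sqrt{2} x^{3} + 36 \sqrt{2} x^{2} - 3 \sqrt{3} \sqrt{x^{2} + 2} + 18 \sqrt{2}\right)}{24}] = \frac{- 100 x^{4} \sqrt{x^{2} + 2} - 32 x^{2} \sqrt{x^{2} + 2} + 48 x \sqrt{x^{2} + 2} - \sqrt{6} x}{8 \sqrt{x^{2} + 2}}, which equals f(x).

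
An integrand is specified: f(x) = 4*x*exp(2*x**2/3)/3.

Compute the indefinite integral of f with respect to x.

The substitution u = 2*x**2/3 works: f is exactly (dF/du)*(du/dx) for that inner function.
Check: d/dx[exp(2*x**2/3)] = 4*x*exp(2*x**2/3)/3 = f(x).

F(x) = exp(2*x**2/3) + C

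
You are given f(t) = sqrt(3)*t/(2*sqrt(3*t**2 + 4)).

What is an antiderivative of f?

The substitution u = t**2 + 4/3 works: f is exactly (dF/du)*(du/dt) for that inner function.
Check: d/dt[sqrt(t**2 + 4/3)/2] = sqrt(3)*t/(2*sqrt(3*t**2 + 4)) = f(t).

An antiderivative is F(t) = sqrt(t**2 + 4/3)/2.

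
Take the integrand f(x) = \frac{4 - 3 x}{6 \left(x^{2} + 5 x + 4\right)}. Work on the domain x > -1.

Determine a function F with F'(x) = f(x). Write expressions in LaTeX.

The denominator factors as 6 \left(x + 1\right) \left(x + 4\right); partial fractions split f into directly integrable pieces: - \frac{8}{9 \left(x + 4\right)} + \frac{7}{18 \left(x + 1\right)}.
Check: d/dx[\frac{7 \log{\left(x + 1 \right)}}{18} - \frac{8 \log{\left(x + 4 \right)}}{9}] = \frac{4 - 3 x}{6 x^{2} + 30 x + 24}, which equals f(x).

An antiderivative is F(x) = \frac{7 \log{\left(x + 1 \right)}}{18} - \frac{8 \log{\left(x + 4 \right)}}{9}.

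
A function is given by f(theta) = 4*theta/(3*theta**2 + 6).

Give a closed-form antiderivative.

An antiderivative is F(theta) = 2*log(3*theta**2/2 + 3)/3.

f matches the chain-rule pattern g'(h)*h' with inner function h(theta) = 3*theta**2/2 + 3; substituting u = h(theta) collapses the integral.
Check: d/dtheta[2*log(3*theta**2/2 + 3)/3] = 4*theta/(3*theta**2 + 6) = f(theta).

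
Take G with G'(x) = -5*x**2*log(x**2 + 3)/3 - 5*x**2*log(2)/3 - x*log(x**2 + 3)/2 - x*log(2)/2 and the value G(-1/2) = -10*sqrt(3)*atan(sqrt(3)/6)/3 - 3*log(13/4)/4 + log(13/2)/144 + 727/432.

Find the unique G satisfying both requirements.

Integrate term by term and add the pieces.
A general antiderivative is 10*x**3/27 + x**2/4 - 10*x/3 + (-5*x**3/9 - x**2/4)*log(2*x**2 + 6) - 3*log(x**2 + 3)/4 + 10*sqrt(3)*atan(sqrt(3)*x/3)/3 + C.
The condition gives C = -10*sqrt(3)*atan(sqrt(3)/6)/3 - 3*log(13/4)/4 + log(13/2)/144 + 727/432 - (-10*sqrt(3)*atan(sqrt(3)/6)/3 - 3*log(13/4)/4 + log(13/2)/144 + 727/432) = 0.
So G(x) = (40*x**3 + 3*x**2*(-20*x - 9)*log(2*x**2 + 6) + 27*x**2 - 360*x - 81*log(x**2 + 3) + 360*sqrt(3)*atan(sqrt(3)*x/3))/108.
Check: d/dx[(40*x**3 + 3*x**2*(-20*x - 9)*log(2*x**2 + 6) + 27*x**2 - 360*x - 81*log(x**2 + 3) + 360*sqrt(3)*atan(sqrt(3)*x/3))/108] = -5*x**2*log(x**2 + 3)/3 - 5*x**2*log(2)/3 - x*log(x**2 + 3)/2 - x*log(2)/2 = G'(x).

G(x) = (40*x**3 + 3*x**2*(-20*x - 9)*log(2*x**2 + 6) + 27*x**2 - 360*x - 81*log(x**2 + 3) + 360*sqrt(3)*atan(sqrt(3)*x/3))/108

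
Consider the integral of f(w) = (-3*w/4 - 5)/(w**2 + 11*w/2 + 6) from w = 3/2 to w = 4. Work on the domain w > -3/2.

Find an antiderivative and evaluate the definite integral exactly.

Antiderivative: F(w) = -31*log(w + 3/2)/20 + 4*log(w + 4)/5; value = -47*log(11/2)/20 + 4*log(8)/5 + 31*log(3)/20

Factor the denominator (2*(w + 4)*(2*w + 3)) and decompose: f = -31/(10*(2*w + 3)) + 4/(5*(w + 4)); each piece integrates to a log, atan, or power term.
F(w) = -31*log(w + 3/2)/20 + 4*log(w + 4)/5 is an antiderivative of f.
Check: d/dw[-31*log(w + 3/2)/20 + 4*log(w + 4)/5] = (-3*w - 20)/(4*w**2 + 22*w + 24), which equals f(w).
F(4) = -31*log(11/2)/20 + 4*log(8)/5; F(3/2) = -31*log(3)/20 + 4*log(11/2)/5.
Integral = F(4) - F(3/2) = -47*log(11/2)/20 + 4*log(8)/5 + 31*log(3)/20.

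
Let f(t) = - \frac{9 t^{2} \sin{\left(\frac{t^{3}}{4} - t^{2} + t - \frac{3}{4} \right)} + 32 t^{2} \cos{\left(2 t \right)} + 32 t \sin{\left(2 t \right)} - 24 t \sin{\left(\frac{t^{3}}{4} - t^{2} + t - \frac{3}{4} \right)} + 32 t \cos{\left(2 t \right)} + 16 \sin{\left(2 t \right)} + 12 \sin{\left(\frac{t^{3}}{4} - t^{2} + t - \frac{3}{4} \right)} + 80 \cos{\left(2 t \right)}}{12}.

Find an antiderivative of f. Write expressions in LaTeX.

A first test for any F(t): its t-derivative must equal f(t) identically.
Check: d/dt[- \frac{4 t^{2} \sin{\left(2 t \right)} + 4 t \sin{\left(2 t \right)} + 10 \sin{\left(2 t \right)} - 3 \cos{\left(\frac{t^{3}}{4} - t^{2} + t - \frac{3}{4} \right)}}{3}] = - \frac{3 t^{2} \sin{\left(\frac{t^{3}}{4} - t^{2} + t - \frac{3}{4} \right)}}{4} - \frac{8 t^{2} \cos{\left(2 t \right)}}{3} - \frac{8 t \sin{\left(2 t \right)}}{3} + 2 t \sin{\left(\frac{t^{3}}{4} - t^{2} + t - \frac{3}{4} \right)} - \frac{8 t \cos{\left(2 t \right)}}{3} - \frac{4 \sin{\left(2 t \right)}}{3} - \sin{\left(\frac{t^{3}}{4} - t^{2} + t - \frac{3}{4} \right)} - \frac{20 \cos{\left(2 t \right)}}{3}, which equals f(t).

An antiderivative is F(t) = - \frac{4 t^{2} \sin{\left(2 t \right)} + 4 t \sin{\left(2 t \right)} + 10 \sin{\left(2 t \right)} - 3 \cos{\left(\frac{t^{3}}{4} - t^{2} + t - \frac{3}{4} \right)}}{3}.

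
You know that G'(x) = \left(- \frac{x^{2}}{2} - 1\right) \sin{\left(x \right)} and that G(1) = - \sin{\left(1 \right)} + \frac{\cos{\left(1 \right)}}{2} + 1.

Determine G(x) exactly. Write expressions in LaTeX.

G(x) = \frac{x^{2} \cos{\left(x \right)}}{2} - x \sin{\left(x \right)} + 1

A first test for any G(x): its x-derivative must equal the given G'(x).
A general antiderivative is \frac{x^{2} \cos{\left(x \right)}}{2} - x \sin{\left(x \right)} + C.
The condition gives C = - \sin{\left(1 \right)} + \frac{\cos{\left(1 \right)}}{2} + 1 - (- \sin{\left(1 \right)} + \frac{\cos{\left(1 \right)}}{2}) = 1.
So G(x) = \frac{x^{2} \cos{\left(x \right)}}{2} - x \sin{\left(x \right)} + 1.
Check: d/dx[\frac{x^{2} \cos{\left(x \right)}}{2} - x \sin{\left(x \right)} + 1] = - \frac{x^{2} \sin{\left(x \right)}}{2} - \sin{\left(x \right)}, which equals G'(x).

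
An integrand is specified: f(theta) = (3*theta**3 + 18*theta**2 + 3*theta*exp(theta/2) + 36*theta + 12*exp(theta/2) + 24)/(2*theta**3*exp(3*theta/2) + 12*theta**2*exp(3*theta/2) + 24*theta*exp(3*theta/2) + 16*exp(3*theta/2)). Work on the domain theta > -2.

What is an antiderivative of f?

Recognize the product-rule pattern: f = u'v + uv' with u = -exp(-theta/2) - 3/(2*(theta + 2)**2), v = exp(-theta), so integration by parts undoes it.
Check: d/dtheta[-exp(-3*theta/2) - 3/(2*theta**2*exp(theta) + 8*theta*exp(theta) + 8*exp(theta))] = (3*theta**3*exp(theta) + 18*theta**2*exp(theta) + 3*theta*exp(3*theta/2) + 36*theta*exp(theta) + 12*exp(3*theta/2) + 24*exp(theta))/(2*theta**3*exp(5*theta/2) + 12*theta**2*exp(5*theta/2) + 24*theta*exp(5*theta/2) + 16*exp(5*theta/2)), which equals f(theta).

An antiderivative is F(theta) = -exp(-3*theta/2) - 3/(2*theta**2*exp(theta) + 8*theta*exp(theta) + 8*exp(theta)).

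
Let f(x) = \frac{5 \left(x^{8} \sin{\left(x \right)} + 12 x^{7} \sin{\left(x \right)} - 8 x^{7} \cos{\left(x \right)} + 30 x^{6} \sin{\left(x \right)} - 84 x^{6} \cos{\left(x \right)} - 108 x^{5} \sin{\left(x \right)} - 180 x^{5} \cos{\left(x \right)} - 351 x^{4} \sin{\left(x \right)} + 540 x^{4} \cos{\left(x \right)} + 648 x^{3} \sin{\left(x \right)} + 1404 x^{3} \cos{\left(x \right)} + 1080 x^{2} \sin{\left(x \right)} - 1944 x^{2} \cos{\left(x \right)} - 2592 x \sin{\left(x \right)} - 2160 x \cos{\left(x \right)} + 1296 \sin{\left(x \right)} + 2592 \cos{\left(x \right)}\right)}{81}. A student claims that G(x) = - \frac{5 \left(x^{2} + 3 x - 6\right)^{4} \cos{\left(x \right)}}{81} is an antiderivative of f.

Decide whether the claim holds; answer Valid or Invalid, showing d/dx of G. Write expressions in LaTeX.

d/dx[G] = \frac{5 x^{8} \sin{\left(x \right)}}{81} + \frac{20 x^{7} \sin{\left(x \right)}}{27} - \frac{40 x^{7} \cos{\left(x \right)}}{81} + \frac{50 x^{6} \sin{\left(x \right)}}{27} - \frac{140 x^{6} \cos{\left(x \right)}}{27} - \frac{20 x^{5} \sin{\left(x \right)}}{3} - \frac{100 x^{5} \cos{\left(x \right)}}{9} - \frac{65 x^{4} \sin{\left(x \right)}}{3} + \frac{100 x^{4} \cos{\left(x \right)}}{3} + 40 x^{3} \sin{\left(x \right)} + \frac{260 x^{3} \cos{\left(x \right)}}{3} + \frac{200 x^{2} \sin{\left(x \right)}}{3} - 120 x^{2} \cos{\left(x \right)} - 160 x \sin{\left(x \right)} - \frac{400 x \cos{\left(x \right)}}{3} + 80 \sin{\left(x \right)} + 160 \cos{\left(x \right)}
This equals f(x) exactly, so the claim holds.

Valid - the claim checks out under differentiation.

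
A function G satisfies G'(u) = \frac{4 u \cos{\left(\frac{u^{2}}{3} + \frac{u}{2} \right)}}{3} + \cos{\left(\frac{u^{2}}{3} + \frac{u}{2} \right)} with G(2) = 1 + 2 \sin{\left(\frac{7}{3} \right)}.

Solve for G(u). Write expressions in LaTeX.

The substitution w = \frac{u^{2}}{3} + \frac{u}{2} works: G'(u) is exactly (dG/dw)*(dw/du) for that inner function.
A general antiderivative is 2 \sin{\left(\frac{u^{2}}{3} + \frac{u}{2} \right)} + C.
The condition gives C = 1 + 2 \sin{\left(\frac{7}{3} \right)} - (2 \sin{\left(\frac{7}{3} \right)}) = 1.
So G(u) = 2 \sin{\left(\frac{u^{2}}{3} + \frac{u}{2} \right)} + 1.
Check: d/du[2 \sin{\left(\frac{u^{2}}{3} + \frac{u}{2} \right)} + 1] = \frac{4 u \cos{\left(\frac{u^{2}}{3} + \frac{u}{2} \right)}}{3} + \cos{\left(\frac{u^{2}}{3} + \frac{u}{2} \right)} = G'(u).

G(u) = 2 \sin{\left(\frac{u^{2}}{3} + \frac{u}{2} \right)} + 1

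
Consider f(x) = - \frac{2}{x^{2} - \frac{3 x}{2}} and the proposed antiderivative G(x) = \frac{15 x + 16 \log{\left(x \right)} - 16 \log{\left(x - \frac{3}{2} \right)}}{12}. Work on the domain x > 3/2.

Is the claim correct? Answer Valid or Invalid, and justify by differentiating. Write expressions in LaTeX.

d/dx[G] = \frac{10 x^{2} - 15 x - 16}{8 x^{2} - 12 x}
d/dx[G] - f(x) = \frac{5}{4} != 0.

Invalid: d/dx[G] - f = \frac{5}{4}, which is not 0.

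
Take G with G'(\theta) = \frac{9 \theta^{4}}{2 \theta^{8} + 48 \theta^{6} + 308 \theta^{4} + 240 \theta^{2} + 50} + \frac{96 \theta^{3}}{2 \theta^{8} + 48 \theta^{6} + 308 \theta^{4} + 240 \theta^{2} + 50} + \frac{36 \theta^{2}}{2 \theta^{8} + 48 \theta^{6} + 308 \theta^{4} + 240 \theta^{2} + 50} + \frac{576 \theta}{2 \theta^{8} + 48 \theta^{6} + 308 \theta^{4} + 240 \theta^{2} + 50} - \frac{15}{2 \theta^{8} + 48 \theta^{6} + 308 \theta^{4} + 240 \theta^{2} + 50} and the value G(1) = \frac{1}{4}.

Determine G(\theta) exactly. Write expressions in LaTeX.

G(\theta) = \frac{2 \theta^{4} + 24 \theta^{2} - 3 \theta - 14}{2 \left(\theta^{4} + 12 \theta^{2} + 5\right)}

G'(\theta) has the shape u'v + uv' for u = \frac{1}{\frac{\theta^{4}}{3} + 4 \theta^{2} + \frac{5}{3}} and v = - \frac{\theta}{2} - 4 — it is the derivative of the product u*v.
A general antiderivative is \frac{- \frac{\theta}{2} - 4}{\frac{\theta^{4}}{3} + 4 \theta^{2} + \frac{5}{3}} + C.
The condition gives C = \frac{1}{4} - (- \frac{3}{4}) = 1.
So G(\theta) = \frac{2 \theta^{4} + 24 \theta^{2} - 3 \theta - 14}{2 \left(\theta^{4} + 12 \theta^{2} + 5\right)}.
Check: d/d\theta[\frac{2 \theta^{4} + 24 \theta^{2} - 3 \theta - 14}{2 \left(\theta^{4} + 12 \theta^{2} + 5\right)}] = \frac{9 \theta^{4} + 96 \theta^{3} + 36 \theta^{2} + 576 \theta - 15}{2 \theta^{8} + 48 \theta^{6} + 308 \theta^{4} + 240 \theta^{2} + 50}, which equals G'(\theta).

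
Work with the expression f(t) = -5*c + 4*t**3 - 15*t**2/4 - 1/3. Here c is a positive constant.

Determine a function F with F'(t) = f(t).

The integrand splits into summands that can be handled one at a time.
Check: d/dt[-5*c*t + t**4 - 5*t**3/4 - t/3] = -5*c + 4*t**3 - 15*t**2/4 - 1/3 = f(t).

An antiderivative is F(t) = -5*c*t + t**4 - 5*t**3/4 - t/3.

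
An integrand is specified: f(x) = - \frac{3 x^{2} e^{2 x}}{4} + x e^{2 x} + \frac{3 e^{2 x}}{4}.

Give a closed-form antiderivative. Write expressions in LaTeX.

f has the shape u'v + uv' for u = - \frac{3 x^{2}}{8} + \frac{7 x}{8} - \frac{1}{16} and v = e^{2 x} — it is the derivative of the product u*v.
Check: d/dx[\frac{\left(- 6 x^{2} + 14 x - 1\right) e^{2 x}}{16}] = - \frac{3 x^{2} e^{2 x}}{4} + x e^{2 x} + \frac{3 e^{2 x}}{4} = f(x).

An antiderivative is F(x) = \frac{\left(- 6 x^{2} + 14 x - 1\right) e^{2 x}}{16}.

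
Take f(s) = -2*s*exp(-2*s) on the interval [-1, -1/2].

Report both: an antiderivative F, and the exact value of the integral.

f has the shape u'v + uv' for u = s + 1/2 and v = exp(-2*s) — it is the derivative of the product u*v.
F(s) = (2*s + 1)*exp(-2*s)/2 is an antiderivative of f.
Check: d/ds[(2*s + 1)*exp(-2*s)/2] = -2*s*exp(-2*s) = f(s).
F(-1/2) = 0; F(-1) = -exp(2)/2.
Integral = F(-1/2) - F(-1) = exp(2)/2.

Antiderivative: F(s) = (2*s + 1)*exp(-2*s)/2; value = exp(2)/2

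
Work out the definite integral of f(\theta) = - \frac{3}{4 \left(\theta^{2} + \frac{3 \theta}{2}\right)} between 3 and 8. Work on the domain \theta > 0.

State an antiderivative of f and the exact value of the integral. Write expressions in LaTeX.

Antiderivative: F(\theta) = \frac{- \log{\left(\theta \right)} + \log{\left(\theta + \frac{3}{2} \right)}}{2}; value = - \frac{\log{\left(8 \right)}}{2} - \frac{\log{\left(\frac{9}{2} \right)}}{2} + \frac{\log{\left(3 \right)}}{2} + \frac{\log{\left(\frac{19}{2} \right)}}{2}

Factor the denominator (2 \theta \left(2 \theta + 3\right)) and decompose: f = \frac{1}{2 \theta + 3} - \frac{1}{2 \theta}; each piece integrates to a log, atan, or power term.
F(\theta) = \frac{- \log{\left(\theta \right)} + \log{\left(\theta + \frac{3}{2} \right)}}{2} is an antiderivative of f.
Check: d/d\theta[\frac{- \log{\left(\theta \right)} + \log{\left(\theta + \frac{3}{2} \right)}}{2}] = - \frac{3}{4 \theta^{2} + 6 \theta}, which equals f(\theta).
F(8) = - \frac{\log{\left(8 \right)}}{2} + \frac{\log{\left(\frac{19}{2} \right)}}{2}; F(3) = - \frac{\log{\left(3 \right)}}{2} + \frac{\log{\left(\frac{9}{2} \right)}}{2}.
Integral = F(8) - F(3) = - \frac{\log{\left(8 \right)}}{2} - \frac{\log{\left(\frac{9}{2} \right)}}{2} + \frac{\log{\left(3 \right)}}{2} + \frac{\log{\left(\frac{19}{2} \right)}}{2}.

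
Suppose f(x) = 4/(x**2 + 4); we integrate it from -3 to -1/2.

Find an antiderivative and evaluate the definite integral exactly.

Antiderivative: F(x) = 2*atan(x/2); value = -2*atan(1/4) + 2*atan(3/2)

Whatever form F(x) takes, F'(x) = f(x) is non-negotiable.
F(x) = 2*atan(x/2) is an antiderivative of f.
Check: d/dx[2*atan(x/2)] = 4/(x**2 + 4) = f(x).
F(-1/2) = -2*atan(1/4); F(-3) = -2*atan(3/2).
Integral = F(-1/2) - F(-3) = -2*atan(1/4) + 2*atan(3/2).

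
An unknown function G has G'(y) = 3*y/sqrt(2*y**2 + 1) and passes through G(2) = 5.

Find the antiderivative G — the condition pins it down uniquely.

The substitution u = 2*y**2 + 1 works: G'(y) is exactly (dG/du)*(du/dy) for that inner function.
A general antiderivative is 3*sqrt(2*y**2 + 1)/2 + C.
The condition gives C = 5 - (9/2) = 1/2.
So G(y) = (3*sqrt(2*y**2 + 1) + 1)/2.
Check: d/dy[(3*sqrt(2*y**2 + 1) + 1)/2] = 3*y/sqrt(2*y**2 + 1) = G'(y).

G(y) = (3*sqrt(2*y**2 + 1) + 1)/2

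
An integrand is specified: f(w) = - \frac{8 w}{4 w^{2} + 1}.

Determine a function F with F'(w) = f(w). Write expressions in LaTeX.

An antiderivative is F(w) = - \log{\left(4 w^{2} + 1 \right)}.

f matches the chain-rule pattern g'(h)*h' with inner function h(w) = 4 w^{2} + 1; substituting u = h(w) collapses the integral.
Check: d/dw[- \log{\left(4 w^{2} + 1 \right)}] = - \frac{8 w}{4 w^{2} + 1} = f(w).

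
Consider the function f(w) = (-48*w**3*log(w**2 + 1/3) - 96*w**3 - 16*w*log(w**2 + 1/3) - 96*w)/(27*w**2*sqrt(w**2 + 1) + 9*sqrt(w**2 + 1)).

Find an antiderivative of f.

An antiderivative is F(w) = -16*sqrt(w**2 + 1)*log(w**2 + 1/3)/9.

Recognize the product-rule pattern: f = u'v + uv' with u = -16*sqrt(w**2 + 1)/9, v = log(w**2 + 1/3), so integration by parts undoes it.
Check: d/dw[-16*sqrt(w**2 + 1)*log(w**2 + 1/3)/9] = (-48*w**3*log(w**2 + 1/3) - 96*w**3 - 16*w*log(w**2 + 1/3) - 96*w)/(27*w**2*sqrt(w**2 + 1) + 9*sqrt(w**2 + 1)) = f(w).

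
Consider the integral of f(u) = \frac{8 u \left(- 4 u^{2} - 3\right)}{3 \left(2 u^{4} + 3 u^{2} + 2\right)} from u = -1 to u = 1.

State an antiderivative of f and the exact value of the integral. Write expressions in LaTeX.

f matches the chain-rule pattern g'(h)*h' with inner function h(u) = 2 u^{4} + 3 u^{2} + 2; substituting w = h(u) collapses the integral.
F(u) = - \frac{4 \log{\left(2 u^{4} + 3 u^{2} + 2 \right)}}{3} is an antiderivative of f.
Check: d/du[- \frac{4 \log{\left(2 u^{4} + 3 u^{2} + 2 \right)}}{3}] = \frac{- 32 u^{3} - 24 u}{6 u^{4} + 9 u^{2} + 6}, which equals f(u).
F(1) = - \frac{4 \log{\left(7 \right)}}{3}; F(-1) = - \frac{4 \log{\left(7 \right)}}{3}.
Integral = F(1) - F(-1) = 0.

Antiderivative: F(u) = - \frac{4 \log{\left(2 u^{4} + 3 u^{2} + 2 \right)}}{3}; value = 0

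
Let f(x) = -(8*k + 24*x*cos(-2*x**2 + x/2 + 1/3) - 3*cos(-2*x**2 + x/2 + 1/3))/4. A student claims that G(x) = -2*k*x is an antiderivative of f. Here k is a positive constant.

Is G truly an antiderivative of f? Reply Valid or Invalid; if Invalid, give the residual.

d/dx[G] = -2*k
d/dx[G] - f(x) = 6*x*cos(-2*x**2 + x/2 + 1/3) - 3*cos(-2*x**2 + x/2 + 1/3)/4 != 0.

Invalid: d/dx[G] - f = 6*x*cos(-2*x**2 + x/2 + 1/3) - 3*cos(-2*x**2 + x/2 + 1/3)/4, which is not 0.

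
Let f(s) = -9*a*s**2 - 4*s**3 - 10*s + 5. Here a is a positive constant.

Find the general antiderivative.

F(s) = -3*a*s**3 - s**4 - 5*s**2 + 5*s + C

Integrate term by term and add the pieces.
Check: d/ds[-3*a*s**3 - s**4 - 5*s**2 + 5*s] = -9*a*s**2 - 4*s**3 - 10*s + 5 = f(s).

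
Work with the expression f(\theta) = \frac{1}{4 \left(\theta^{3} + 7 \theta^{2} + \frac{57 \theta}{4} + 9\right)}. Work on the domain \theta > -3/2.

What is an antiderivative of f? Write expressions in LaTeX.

An antiderivative is F(\theta) = \frac{- 2 \theta \log{\left(\theta + \frac{3}{2} \right)} + 2 \theta \log{\left(\theta + 4 \right)} - 3 \log{\left(\theta + \frac{3}{2} \right)} + 3 \log{\left(\theta + 4 \right)} - 5}{50 \theta + 75}.

The denominator factors as \left(\theta + 4\right) \left(2 \theta + 3\right)^{2}; partial fractions split f into directly integrable pieces: - \frac{2}{25 \left(2 \theta + 3\right)} + \frac{2}{5 \left(2 \theta + 3\right)^{2}} + \frac{1}{25 \left(\theta + 4\right)}.
Check: d/d\theta[\frac{- 2 \theta \log{\left(\theta + \frac{3}{2} \right)} + 2 \theta \log{\left(\theta + 4 \right)} - 3 \log{\left(\theta + \frac{3}{2} \right)} + 3 \log{\left(\theta + 4 \right)} - 5}{50 \theta + 75}] = \frac{1}{4 \theta^{3} + 28 \theta^{2} + 57 \theta + 36}, which equals f(\theta).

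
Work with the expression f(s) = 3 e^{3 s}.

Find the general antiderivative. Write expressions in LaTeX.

A candidate is checked by its d/ds: the result must match f(s).
Check: d/ds[e^{3 s}] = 3 e^{3 s} = f(s).

F(s) = e^{3 s} + C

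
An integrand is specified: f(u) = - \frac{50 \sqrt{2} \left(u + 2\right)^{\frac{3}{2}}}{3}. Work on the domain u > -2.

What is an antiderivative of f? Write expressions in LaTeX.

An antiderivative is F(u) = - \frac{20 u^{2} \sqrt{2 u + 4}}{3} - \frac{80 u \sqrt{2 u + 4}}{3} - \frac{80 \sqrt{2 u + 4}}{3}.

Recover f(u) by differentiating a candidate F(u); any mismatch rules it out.
Check: d/du[- \frac{20 u^{2} \sqrt{2 u + 4}}{3} - \frac{80 u \sqrt{2 u + 4}}{3} - \frac{80 \sqrt{2 u + 4}}{3}] = \frac{- 50 \sqrt{2} u^{2} - 200 \sqrt{2} u - 200 \sqrt{2}}{3 \sqrt{u + 2}}, which equals f(u).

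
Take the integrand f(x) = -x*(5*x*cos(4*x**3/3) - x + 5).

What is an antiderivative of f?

An antiderivative is F(x) = (4*x**3 - 30*x**2 - 15*sin(4*x**3/3) - 6)/12.

Check any antiderivative F(x) by computing F'(x) and comparing it with f(x).
Check: d/dx[(4*x**3 - 30*x**2 - 15*sin(4*x**3/3) - 6)/12] = -5*x**2*cos(4*x**3/3) + x**2 - 5*x, which equals f(x).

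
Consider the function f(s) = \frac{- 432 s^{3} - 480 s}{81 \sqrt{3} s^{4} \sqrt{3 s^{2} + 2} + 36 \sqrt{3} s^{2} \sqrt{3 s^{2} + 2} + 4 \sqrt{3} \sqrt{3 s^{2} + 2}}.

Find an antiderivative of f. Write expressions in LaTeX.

f has the shape u'v + uv' for u = \frac{8}{3 \left(\frac{3 s^{2}}{2} + \frac{1}{3}\right)} and v = \sqrt{s^{2} + \frac{2}{3}} — it is the derivative of the product u*v.
Check: d/ds[\frac{8 \sqrt{s^{2} + \frac{2}{3}}}{3 \left(\frac{3 s^{2}}{2} + \frac{1}{3}\right)}] = \frac{- 432 s^{3} - 480 s}{81 \sqrt{3} s^{4} \sqrt{3 s^{2} + 2} + 36 \sqrt{3} s^{2} \sqrt{3 s^{2} + 2} + 4 \sqrt{3} \sqrt{3 s^{2} + 2}} = f(s).

An antiderivative is F(s) = \frac{8 \sqrt{s^{2} + \frac{2}{3}}}{3 \left(\frac{3 s^{2}}{2} + \frac{1}{3}\right)}.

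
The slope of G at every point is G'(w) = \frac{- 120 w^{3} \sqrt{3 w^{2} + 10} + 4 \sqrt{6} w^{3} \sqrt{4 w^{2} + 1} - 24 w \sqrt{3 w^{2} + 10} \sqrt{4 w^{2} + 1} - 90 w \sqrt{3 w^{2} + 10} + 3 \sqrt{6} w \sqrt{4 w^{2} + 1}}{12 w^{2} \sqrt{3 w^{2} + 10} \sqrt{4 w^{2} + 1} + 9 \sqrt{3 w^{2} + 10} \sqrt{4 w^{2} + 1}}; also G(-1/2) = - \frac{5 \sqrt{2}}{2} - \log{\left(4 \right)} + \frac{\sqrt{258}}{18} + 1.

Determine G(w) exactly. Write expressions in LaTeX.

Since d/dw undoes antidifferentiation here, G(w) must give back the stated G'(w).
A general antiderivative is \frac{2 \sqrt{\frac{w^{2}}{2} + \frac{5}{3}}}{3} - \frac{5 \sqrt{4 w^{2} + 1}}{2} - \log{\left(4 w^{2} + 3 \right)} + C.
The condition gives C = - \frac{5 \sqrt{2}}{2} - \log{\left(4 \right)} + \frac{\sqrt{258}}{18} + 1 - (- \frac{5 \sqrt{2}}{2} - \log{\left(4 \right)} + \frac{\sqrt{258}}{18}) = 1.
So G(w) = \frac{\sqrt{6} \sqrt{3 w^{2} + 10}}{9} - \frac{5 \sqrt{4 w^{2} + 1}}{2} - \log{\left(4 w^{2} + 3 \right)} + 1.
Check: d/dw[\frac{\sqrt{6} \sqrt{3 w^{2} + 10}}{9} - \frac{5 \sqrt{4 w^{2} + 1}}{2} - \log{\left(4 w^{2} + 3 \right)} + 1] = \frac{- 120 w^{3} \sqrt{3 w^{2} + 10} + 4 \sqrt{6} w^{3} \sqrt{4 w^{2} + 1} - 24 w \sqrt{3 w^{2} + 10} \sqrt{4 w^{2} + 1} - 90 w \sqrt{3 w^{2} + 10} + 3 \sqrt{6} w \sqrt{4 w^{2} + 1}}{12 w^{2} \sqrt{3 w^{2} + 10} \sqrt{4 w^{2} + 1} + 9 \sqrt{3 w^{2} + 10} \sqrt{4 w^{2} + 1}} = G'(w).

G(w) = \frac{\sqrt{6} \sqrt{3 w^{2} + 10}}{9} - \frac{5 \sqrt{4 w^{2} + 1}}{2} - \log{\left(4 w^{2} + 3 \right)} + 1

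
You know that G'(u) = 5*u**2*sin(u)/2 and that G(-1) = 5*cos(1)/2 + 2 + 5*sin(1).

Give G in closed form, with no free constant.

G(u) = -(5*u**2*cos(u) - 10*u*sin(u) - 10*cos(u) - 4)/2

A first test for any G(u): its u-derivative must equal the given G'(u).
A general antiderivative is -5*u**2*cos(u)/2 + 5*u*sin(u) + 5*cos(u) + C.
The condition gives C = 5*cos(1)/2 + 2 + 5*sin(1) - (5*cos(1)/2 + 5*sin(1)) = 2.
So G(u) = -(5*u**2*cos(u) - 10*u*sin(u) - 10*cos(u) - 4)/2.
Check: d/du[-(5*u**2*cos(u) - 10*u*sin(u) - 10*cos(u) - 4)/2] = 5*u**2*sin(u)/2 = G'(u).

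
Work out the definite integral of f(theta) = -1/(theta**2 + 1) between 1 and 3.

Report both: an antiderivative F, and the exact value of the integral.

Antiderivative: F(theta) = -atan(theta); value = -atan(3) + pi/4

Any candidate F(theta) must reproduce f(theta) exactly when differentiated.
F(theta) = -atan(theta) is an antiderivative of f.
Check: d/dtheta[-atan(theta)] = -1/(theta**2 + 1) = f(theta).
F(3) = -atan(3); F(1) = -pi/4.
Integral = F(3) - F(1) = -atan(3) + pi/4.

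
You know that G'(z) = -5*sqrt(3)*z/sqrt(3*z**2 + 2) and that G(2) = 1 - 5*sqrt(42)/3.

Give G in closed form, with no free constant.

G'(z) matches the chain-rule pattern g'(h)*h' with inner function h(z) = z**2 + 2/3; substituting u = h(z) collapses the integral.
A general antiderivative is -5*sqrt(z**2 + 2/3) + C.
The condition gives C = 1 - 5*sqrt(42)/3 - (-5*sqrt(42)/3) = 1.
So G(z) = -(5*sqrt(3)*sqrt(3*z**2 + 2) - 3)/3.
Check: d/dz[-(5*sqrt(3)*sqrt(3*z**2 + 2) - 3)/3] = -5*sqrt(3)*z/sqrt(3*z**2 + 2) = G'(z).

G(z) = -(5*sqrt(3)*sqrt(3*z**2 + 2) - 3)/3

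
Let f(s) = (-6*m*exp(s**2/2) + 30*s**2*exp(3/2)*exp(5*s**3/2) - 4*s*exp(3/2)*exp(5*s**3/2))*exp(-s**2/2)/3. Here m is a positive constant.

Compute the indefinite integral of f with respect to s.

Whatever form F(s) takes, F'(s) = f(s) is non-negotiable.
Check: d/ds[-2*m*s + 4*exp(3/2)*exp(-s**2/2)*exp(5*s**3/2)/3] = (-6*m*exp(s**2/2) + 30*s**2*exp(3/2)*exp(5*s**3/2) - 4*s*exp(3/2)*exp(5*s**3/2))*exp(-s**2/2)/3 = f(s).

F(s) = -2*m*s + 4*exp(3/2)*exp(-s**2/2)*exp(5*s**3/2)/3 + C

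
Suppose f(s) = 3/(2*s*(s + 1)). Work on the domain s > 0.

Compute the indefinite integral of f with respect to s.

Factor the denominator (2*s*(s + 1)) and decompose: f = -3/(2*(s + 1)) + 3/(2*s); each piece integrates to a log, atan, or power term.
Check: d/ds[3*log(s)/2 - 3*log(s + 1)/2] = 3/(2*s**2 + 2*s), which equals f(s).

F(s) = 3*log(s)/2 - 3*log(s + 1)/2 + C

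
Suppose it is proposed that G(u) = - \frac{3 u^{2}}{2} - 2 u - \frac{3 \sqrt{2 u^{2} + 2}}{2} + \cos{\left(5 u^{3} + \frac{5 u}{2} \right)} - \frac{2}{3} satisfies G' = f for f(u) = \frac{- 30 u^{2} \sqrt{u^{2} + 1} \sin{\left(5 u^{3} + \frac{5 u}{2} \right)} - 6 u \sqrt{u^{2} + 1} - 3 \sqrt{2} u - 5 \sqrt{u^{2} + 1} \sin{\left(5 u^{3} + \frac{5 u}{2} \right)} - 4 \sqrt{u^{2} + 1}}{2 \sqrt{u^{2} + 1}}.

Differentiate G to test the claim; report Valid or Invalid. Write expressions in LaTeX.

Valid. The derivative of G reproduces f.

d/du[G] = \frac{- 30 u^{2} \sqrt{u^{2} + 1} \sin{\left(5 u^{3} + \frac{5 u}{2} \right)} - 6 u \sqrt{u^{2} + 1} - 3 \sqrt{2} u - 5 \sqrt{u^{2} + 1} \sin{\left(5 u^{3} + \frac{5 u}{2} \right)} - 4 \sqrt{u^{2} + 1}}{2 \sqrt{u^{2} + 1}}
This equals f(u) exactly, so the claim holds.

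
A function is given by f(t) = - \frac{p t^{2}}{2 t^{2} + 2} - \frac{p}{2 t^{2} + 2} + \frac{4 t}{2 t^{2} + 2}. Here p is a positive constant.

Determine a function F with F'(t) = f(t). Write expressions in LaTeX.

An antiderivative is F(t) = \frac{- p t + 2 \log{\left(2 t^{2} + 2 \right)}}{2}.

The integrand splits into summands that can be handled one at a time.
Check: d/dt[\frac{- p t + 2 \log{\left(2 t^{2} + 2 \right)}}{2}] = \frac{- p t^{2} - p + 4 t}{2 t^{2} + 2}, which equals f(t).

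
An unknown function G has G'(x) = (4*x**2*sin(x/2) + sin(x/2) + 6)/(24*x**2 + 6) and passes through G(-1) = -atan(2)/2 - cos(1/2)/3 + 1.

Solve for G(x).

G(x) = -cos(x/2)/3 + atan(2*x)/2 + 1

For G(x) to be correct, d/dx[G] must agree with the stated G'(x) identically.
A general antiderivative is -cos(x/2)/3 + atan(2*x)/2 + C.
The condition gives C = -atan(2)/2 - cos(1/2)/3 + 1 - (-atan(2)/2 - cos(1/2)/3) = 1.
So G(x) = -cos(x/2)/3 + atan(2*x)/2 + 1.
Check: d/dx[-cos(x/2)/3 + atan(2*x)/2 + 1] = (4*x**2*sin(x/2) + sin(x/2) + 6)/(24*x**2 + 6) = G'(x).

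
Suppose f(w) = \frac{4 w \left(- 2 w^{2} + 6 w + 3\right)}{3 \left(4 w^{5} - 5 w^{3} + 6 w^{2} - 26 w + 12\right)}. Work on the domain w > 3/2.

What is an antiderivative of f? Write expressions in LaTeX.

Factor the denominator (3 \left(w + 2\right) \left(2 w - 3\right) \left(2 w - 1\right) \left(w^{2} + 2\right)) and decompose: f = - \frac{4 \left(35 w + 61\right)}{459 \left(w^{2} + 2\right)} - \frac{44}{135 \left(2 w - 1\right)} + \frac{60}{119 \left(2 w - 3\right)} + \frac{68}{315 \left(w + 2\right)}; each piece integrates to a log, atan, or power term.
Check: d/dw[\frac{30 \log{\left(w - \frac{3}{2} \right)}}{119} - \frac{22 \log{\left(w - \frac{1}{2} \right)}}{135} + \frac{68 \log{\left(w + 2 \right)}}{315} - \frac{70 \log{\left(w^{2} + 2 \right)}}{459} - \frac{122 \sqrt{2} \operatorname{atan}{\left(\frac{\sqrt{2} w}{2} \right)}}{459}] = \frac{- 8 w^{3} + 24 w^{2} + 12 w}{12 w^{5} - 15 w^{3} + 18 w^{2} - 78 w + 36}, which equals f(w).

An antiderivative is F(w) = \frac{30 \log{\left(w - \frac{3}{2} \right)}}{119} - \frac{22 \log{\left(w - \frac{1}{2} \right)}}{135} + \frac{68 \log{\left(w + 2 \right)}}{315} - \frac{70 \log{\left(w^{2} + 2 \right)}}{459} - \frac{122 \sqrt{2} \operatorname{atan}{\left(\frac{\sqrt{2} w}{2} \right)}}{459}.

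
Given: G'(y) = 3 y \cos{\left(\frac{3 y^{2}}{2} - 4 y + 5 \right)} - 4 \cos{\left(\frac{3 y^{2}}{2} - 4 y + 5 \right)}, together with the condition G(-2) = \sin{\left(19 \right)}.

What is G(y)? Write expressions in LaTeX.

G(y) = \sin{\left(\frac{3 y^{2}}{2} - 4 y + 5 \right)}

The substitution u = \frac{3 y^{2}}{2} - 4 y + 5 works: G'(y) is exactly (dG/du)*(du/dy) for that inner function.
A general antiderivative is \sin{\left(\frac{3 y^{2}}{2} - 4 y + 5 \right)} + C.
The condition gives C = \sin{\left(19 \right)} - (\sin{\left(19 \right)}) = 0.
So G(y) = \sin{\left(\frac{3 y^{2}}{2} - 4 y + 5 \right)}.
Check: d/dy[\sin{\left(\frac{3 y^{2}}{2} - 4 y + 5 \right)}] = 3 y \cos{\left(\frac{3 y^{2}}{2} - 4 y + 5 \right)} - 4 \cos{\left(\frac{3 y^{2}}{2} - 4 y + 5 \right)} = G'(y).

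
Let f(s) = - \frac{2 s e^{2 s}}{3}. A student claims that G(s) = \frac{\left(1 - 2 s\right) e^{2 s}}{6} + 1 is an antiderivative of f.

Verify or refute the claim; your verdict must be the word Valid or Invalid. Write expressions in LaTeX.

d/ds[G] = - \frac{2 s e^{2 s}}{3}
This equals f(s) exactly, so the claim holds.

Valid - the claim checks out under differentiation.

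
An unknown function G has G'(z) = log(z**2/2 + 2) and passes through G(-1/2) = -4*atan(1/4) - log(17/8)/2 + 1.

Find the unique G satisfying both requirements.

The proposed G(z) is checked by its d/dz: the result must match the given G'(z).
A general antiderivative is z*log(z**2/2 + 2) - 2*z + 4*atan(z/2) + C.
The condition gives C = -4*atan(1/4) - log(17/8)/2 + 1 - (-4*atan(1/4) - log(17/8)/2 + 1) = 0.
So G(z) = z*log(z**2/2 + 2) - 2*z + 4*atan(z/2).
Check: d/dz[z*log(z**2/2 + 2) - 2*z + 4*atan(z/2)] = log(z**2/2 + 2) = G'(z).

G(z) = z*log(z**2/2 + 2) - 2*z + 4*atan(z/2)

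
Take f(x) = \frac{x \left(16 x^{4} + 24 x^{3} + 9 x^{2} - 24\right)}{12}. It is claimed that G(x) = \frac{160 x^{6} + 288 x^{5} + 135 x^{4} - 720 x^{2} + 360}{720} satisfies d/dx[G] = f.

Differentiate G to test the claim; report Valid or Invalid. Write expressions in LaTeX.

d/dx[G] = \frac{4 x^{5}}{3} + 2 x^{4} + \frac{3 x^{3}}{4} - 2 x
This equals f(x) exactly, so the claim holds.

Valid - differentiating G returns exactly f.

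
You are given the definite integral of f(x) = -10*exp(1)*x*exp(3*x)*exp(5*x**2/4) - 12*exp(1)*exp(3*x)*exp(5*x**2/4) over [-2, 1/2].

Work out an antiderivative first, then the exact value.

The substitution u = 5*x**2/4 + 3*x + 1 works: f is exactly (dF/du)*(du/dx) for that inner function.
F(x) = -4*exp(5*x**2/4 + 3*x + 1) is an antiderivative of f.
Check: d/dx[-4*exp(5*x**2/4 + 3*x + 1)] = -10*exp(1)*x*exp(3*x)*exp(5*x**2/4) - 12*exp(1)*exp(3*x)*exp(5*x**2/4) = f(x).
F(1/2) = -4*exp(45/16); F(-2) = -4.
Integral = F(1/2) - F(-2) = 4 - 4*exp(45/16).

Antiderivative: F(x) = -4*exp(5*x**2/4 + 3*x + 1); value = 4 - 4*exp(45/16)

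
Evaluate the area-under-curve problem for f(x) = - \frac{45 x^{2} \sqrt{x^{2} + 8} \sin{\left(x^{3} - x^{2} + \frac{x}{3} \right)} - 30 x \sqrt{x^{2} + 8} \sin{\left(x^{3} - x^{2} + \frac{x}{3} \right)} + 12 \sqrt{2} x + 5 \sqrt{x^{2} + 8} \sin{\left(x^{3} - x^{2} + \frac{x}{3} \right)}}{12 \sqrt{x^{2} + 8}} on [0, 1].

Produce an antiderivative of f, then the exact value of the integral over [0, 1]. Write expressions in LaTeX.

Antiderivative: F(x) = \frac{- 4 \sqrt{2} \sqrt{x^{2} + 8} + 5 \cos{\left(x^{3} - x^{2} + \frac{x}{3} \right)}}{4}; value = - 3 \sqrt{2} + \frac{5 \cos{\left(\frac{1}{3} \right)}}{4} + \frac{11}{4}

Any candidate F(x) must reproduce f(x) exactly when differentiated.
F(x) = \frac{- 4 \sqrt{2} \sqrt{x^{2} + 8} + 5 \cos{\left(x^{3} - x^{2} + \frac{x}{3} \right)}}{4} is an antiderivative of f.
Check: d/dx[\frac{- 4 \sqrt{2} \sqrt{x^{2} + 8} + 5 \cos{\left(x^{3} - x^{2} + \frac{x}{3} \right)}}{4}] = \frac{- 45 x^{2} \sqrt{x^{2} + 8} \sin{\left(x^{3} - x^{2} + \frac{x}{3} \right)} + 30 x \sqrt{x^{2} + 8} \sin{\left(x^{3} - x^{2} + \frac{x}{3} \right)} - 12 \sqrt{2} x - 5 \sqrt{x^{2} + 8} \sin{\left(x^{3} - x^{2} + \frac{x}{3} \right)}}{12 \sqrt{x^{2} + 8}}, which equals f(x).
F(1) = - 3 \sqrt{2} + \frac{5 \cos{\left(\frac{1}{3} \right)}}{4}; F(0) = - \frac{11}{4}.
Integral = F(1) - F(0) = - 3 \sqrt{2} + \frac{5 \cos{\left(\frac{1}{3} \right)}}{4} + \frac{11}{4}.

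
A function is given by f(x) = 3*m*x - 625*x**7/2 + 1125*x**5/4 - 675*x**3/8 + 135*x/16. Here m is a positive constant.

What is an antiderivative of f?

An antiderivative is F(x) = (384*m*x**2 - (10*x**2 - 3)**4)/256.

Integrate term by term and add the pieces.
Check: d/dx[(384*m*x**2 - (10*x**2 - 3)**4)/256] = 3*m*x - 625*x**7/2 + 1125*x**5/4 - 675*x**3/8 + 135*x/16 = f(x).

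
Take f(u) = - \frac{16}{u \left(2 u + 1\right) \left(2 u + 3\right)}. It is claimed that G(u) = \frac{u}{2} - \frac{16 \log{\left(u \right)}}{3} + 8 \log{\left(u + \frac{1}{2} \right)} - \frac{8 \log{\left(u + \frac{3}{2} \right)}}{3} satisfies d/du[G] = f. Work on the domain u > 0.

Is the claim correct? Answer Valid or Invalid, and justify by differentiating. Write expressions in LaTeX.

d/du[G] = \frac{4 u^{3} + 8 u^{2} + 3 u - 32}{8 u^{3} + 16 u^{2} + 6 u}
d/du[G] - f(u) = \frac{1}{2} != 0.

Invalid: d/du[G] - f = \frac{1}{2}, which is not 0.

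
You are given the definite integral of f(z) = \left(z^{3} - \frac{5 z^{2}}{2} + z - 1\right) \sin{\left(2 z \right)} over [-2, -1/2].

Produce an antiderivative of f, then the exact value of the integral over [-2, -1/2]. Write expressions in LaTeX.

A first test for any F(z): its z-derivative must equal f(z) identically.
F(z) = - \frac{4 z^{3} \cos{\left(2 z \right)} - 6 z^{2} \sin{\left(2 z \right)} - 10 z^{2} \cos{\left(2 z \right)} + 10 z \sin{\left(2 z \right)} - 2 z \cos{\left(2 z \right)} + \sin{\left(2 z \right)} + \cos{\left(2 z \right)}}{8} is an antiderivative of f.
Check: d/dz[- \frac{4 z^{3} \cos{\left(2 z \right)} - 6 z^{2} \sin{\left(2 z \right)} - 10 z^{2} \cos{\left(2 z \right)} + 10 z \sin{\left(2 z \right)} - 2 z \cos{\left(2 z \right)} + \sin{\left(2 z \right)} + \cos{\left(2 z \right)}}{8}] = z^{3} \sin{\left(2 z \right)} - \frac{5 z^{2} \sin{\left(2 z \right)}}{2} + z \sin{\left(2 z \right)} - \sin{\left(2 z \right)}, which equals f(z).
F(-1/2) = - \frac{11 \sin{\left(1 \right)}}{16} + \frac{\cos{\left(1 \right)}}{8}; F(-2) = \frac{67 \cos{\left(4 \right)}}{8} - \frac{43 \sin{\left(4 \right)}}{8}.
Integral = F(-1/2) - F(-2) = \frac{43 \sin{\left(4 \right)}}{8} - \frac{11 \sin{\left(1 \right)}}{16} + \frac{\cos{\left(1 \right)}}{8} - \frac{67 \cos{\left(4 \right)}}{8}.

Antiderivative: F(z) = - \frac{4 z^{3} \cos{\left(2 z \right)} - 6 z^{2} \sin{\left(2 z \right)} - 10 z^{2} \cos{\left(2 z \right)} + 10 z \sin{\left(2 z \right)} - 2 z \cos{\left(2 z \right)} + \sin{\left(2 z \right)} + \cos{\left(2 z \right)}}{8}; value = \frac{43 \sin{\left(4 \right)}}{8} - \frac{11 \sin{\left(1 \right)}}{16} + \frac{\cos{\left(1 \right)}}{8} - \frac{67 \cos{\left(4 \right)}}{8}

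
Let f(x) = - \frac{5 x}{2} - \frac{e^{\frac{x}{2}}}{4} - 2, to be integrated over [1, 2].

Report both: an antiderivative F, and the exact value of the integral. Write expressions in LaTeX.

Antiderivative: F(x) = - \frac{5 x^{2}}{4} - 2 x - \frac{e^{\frac{x}{2}}}{2}; value = - \frac{23}{4} - \frac{e}{2} + \frac{e^{\frac{1}{2}}}{2}

The integrand splits into summands that can be handled one at a time.
F(x) = - \frac{5 x^{2}}{4} - 2 x - \frac{e^{\frac{x}{2}}}{2} is an antiderivative of f.
Check: d/dx[- \frac{5 x^{2}}{4} - 2 x - \frac{e^{\frac{x}{2}}}{2}] = - \frac{5 x}{2} - \frac{e^{\frac{x}{2}}}{4} - 2 = f(x).
F(2) = -9 - \frac{e}{2}; F(1) = - \frac{13}{4} - \frac{e^{\frac{1}{2}}}{2}.
Integral = F(2) - F(1) = - \frac{23}{4} - \frac{e}{2} + \frac{e^{\frac{1}{2}}}{2}.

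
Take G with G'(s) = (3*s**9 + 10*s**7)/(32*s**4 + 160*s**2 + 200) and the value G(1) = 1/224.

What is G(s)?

G(s) = s**8/(64*s**2 + 160)

G'(s) has the shape u'v + uv' for u = s**8/64 and v = 1/(s**2 + 5/2) — it is the derivative of the product u*v.
A general antiderivative is s**8/(64*(s**2 + 5/2)) + C.
The condition gives C = 1/224 - (1/224) = 0.
So G(s) = s**8/(64*s**2 + 160).
Check: d/ds[s**8/(64*s**2 + 160)] = (3*s**9 + 10*s**7)/(32*s**4 + 160*s**2 + 200) = G'(s).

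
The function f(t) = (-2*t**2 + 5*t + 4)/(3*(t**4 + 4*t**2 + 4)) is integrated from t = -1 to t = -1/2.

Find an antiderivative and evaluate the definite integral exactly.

Recognize the product-rule pattern: f = u'v + uv' with u = 1/(3*t**2/2 + 3), v = t - 5/4, so integration by parts undoes it.
F(t) = (4*t - 5)/(6*t**2 + 12) is an antiderivative of f.
Check: d/dt[(4*t - 5)/(6*t**2 + 12)] = (-2*t**2 + 5*t + 4)/(3*t**4 + 12*t**2 + 12), which equals f(t).
F(-1/2) = -14/27; F(-1) = -1/2.
Integral = F(-1/2) - F(-1) = -1/54.

Antiderivative: F(t) = (4*t - 5)/(6*t**2 + 12); value = -1/54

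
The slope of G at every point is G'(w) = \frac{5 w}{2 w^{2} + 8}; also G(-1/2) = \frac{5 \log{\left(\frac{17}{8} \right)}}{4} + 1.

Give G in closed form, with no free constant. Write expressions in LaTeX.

G(w) = \frac{5 \log{\left(\frac{w^{2}}{2} + 2 \right)}}{4} + 1

G'(w) matches the chain-rule pattern g'(h)*h' with inner function h(w) = \frac{w^{2}}{2} + 2; substituting u = h(w) collapses the integral.
A general antiderivative is \frac{5 \log{\left(\frac{w^{2}}{2} + 2 \right)}}{4} + C.
The condition gives C = \frac{5 \log{\left(\frac{17}{8} \right)}}{4} + 1 - (\frac{5 \log{\left(\frac{17}{8} \right)}}{4}) = 1.
So G(w) = \frac{5 \log{\left(\frac{w^{2}}{2} + 2 \right)}}{4} + 1.
Check: d/dw[\frac{5 \log{\left(\frac{w^{2}}{2} + 2 \right)}}{4} + 1] = \frac{5 w}{2 w^{2} + 8} = G'(w).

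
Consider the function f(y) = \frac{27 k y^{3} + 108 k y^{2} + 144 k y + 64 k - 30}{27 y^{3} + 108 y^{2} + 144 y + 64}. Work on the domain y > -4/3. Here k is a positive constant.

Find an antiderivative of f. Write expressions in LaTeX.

A first test for any F(y): its y-derivative must equal f(y) identically.
Check: d/dy[\frac{9 k y^{3} + 24 k y^{2} + 16 k y + 5}{\left(3 y + 4\right)^{2}}] = \frac{27 k y^{3} + 108 k y^{2} + 144 k y + 64 k - 30}{27 y^{3} + 108 y^{2} + 144 y + 64} = f(y).

An antiderivative is F(y) = \frac{9 k y^{3} + 24 k y^{2} + 16 k y + 5}{\left(3 y + 4\right)^{2}}.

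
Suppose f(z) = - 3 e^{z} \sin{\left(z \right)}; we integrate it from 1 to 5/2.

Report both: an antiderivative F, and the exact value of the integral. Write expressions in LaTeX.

Antiderivative: F(z) = - \frac{3 e^{z} \sin{\left(z \right)}}{2} + \frac{3 e^{z} \cos{\left(z \right)}}{2}; value = \frac{3 e^{\frac{5}{2}} \cos{\left(\frac{5}{2} \right)}}{2} - \frac{3 e^{\frac{5}{2}} \sin{\left(\frac{5}{2} \right)}}{2} - \frac{3 e \cos{\left(1 \right)}}{2} + \frac{3 e \sin{\left(1 \right)}}{2}

Check any antiderivative F(z) by computing F'(z) and comparing it with f(z).
F(z) = - \frac{3 e^{z} \sin{\left(z \right)}}{2} + \frac{3 e^{z} \cos{\left(z \right)}}{2} is an antiderivative of f.
Check: d/dz[- \frac{3 e^{z} \sin{\left(z \right)}}{2} + \frac{3 e^{z} \cos{\left(z \right)}}{2}] = - 3 e^{z} \sin{\left(z \right)} = f(z).
F(5/2) = \frac{3 e^{\frac{5}{2}} \cos{\left(\frac{5}{2} \right)}}{2} - \frac{3 e^{\frac{5}{2}} \sin{\left(\frac{5}{2} \right)}}{2}; F(1) = - \frac{3 e \sin{\left(1 \right)}}{2} + \frac{3 e \cos{\left(1 \right)}}{2}.
Integral = F(5/2) - F(1) = \frac{3 e^{\frac{5}{2}} \cos{\left(\frac{5}{2} \right)}}{2} - \frac{3 e^{\frac{5}{2}} \sin{\left(\frac{5}{2} \right)}}{2} - \frac{3 e \cos{\left(1 \right)}}{2} + \frac{3 e \sin{\left(1 \right)}}{2}.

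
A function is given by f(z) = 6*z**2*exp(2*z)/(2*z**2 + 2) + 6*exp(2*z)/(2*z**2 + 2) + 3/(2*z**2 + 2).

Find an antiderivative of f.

Integrate term by term and add the pieces.
Check: d/dz[3*exp(2*z)/2 + 3*atan(z)/2] = (6*z**2*exp(2*z) + 6*exp(2*z) + 3)/(2*z**2 + 2), which equals f(z).

An antiderivative is F(z) = 3*exp(2*z)/2 + 3*atan(z)/2.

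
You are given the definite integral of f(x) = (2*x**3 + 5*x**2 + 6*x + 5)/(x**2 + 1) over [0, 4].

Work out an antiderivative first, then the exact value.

A first test for any F(x): its x-derivative must equal f(x) identically.
F(x) = x**2 + 5*x + 2*log(x**2 + 1) is an antiderivative of f.
Check: d/dx[x**2 + 5*x + 2*log(x**2 + 1)] = (2*x**3 + 5*x**2 + 6*x + 5)/(x**2 + 1) = f(x).
F(4) = 2*log(17) + 36; F(0) = 0.
Integral = F(4) - F(0) = -2*log(4) + 2*log(68) + 36.

Antiderivative: F(x) = x**2 + 5*x + 2*log(x**2 + 1); value = -2*log(4) + 2*log(68) + 36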